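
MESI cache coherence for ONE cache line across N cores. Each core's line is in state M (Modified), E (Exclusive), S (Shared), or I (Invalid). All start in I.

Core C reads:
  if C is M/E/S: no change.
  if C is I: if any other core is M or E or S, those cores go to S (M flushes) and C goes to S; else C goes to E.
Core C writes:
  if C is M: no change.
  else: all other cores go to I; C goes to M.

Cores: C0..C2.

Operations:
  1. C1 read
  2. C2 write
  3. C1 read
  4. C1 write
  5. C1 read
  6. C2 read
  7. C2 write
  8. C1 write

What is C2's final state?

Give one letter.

Op 1: C1 read [C1 read from I: no other sharers -> C1=E (exclusive)] -> [I,E,I]
Op 2: C2 write [C2 write: invalidate ['C1=E'] -> C2=M] -> [I,I,M]
Op 3: C1 read [C1 read from I: others=['C2=M'] -> C1=S, others downsized to S] -> [I,S,S]
Op 4: C1 write [C1 write: invalidate ['C2=S'] -> C1=M] -> [I,M,I]
Op 5: C1 read [C1 read: already in M, no change] -> [I,M,I]
Op 6: C2 read [C2 read from I: others=['C1=M'] -> C2=S, others downsized to S] -> [I,S,S]
Op 7: C2 write [C2 write: invalidate ['C1=S'] -> C2=M] -> [I,I,M]
Op 8: C1 write [C1 write: invalidate ['C2=M'] -> C1=M] -> [I,M,I]

Answer: I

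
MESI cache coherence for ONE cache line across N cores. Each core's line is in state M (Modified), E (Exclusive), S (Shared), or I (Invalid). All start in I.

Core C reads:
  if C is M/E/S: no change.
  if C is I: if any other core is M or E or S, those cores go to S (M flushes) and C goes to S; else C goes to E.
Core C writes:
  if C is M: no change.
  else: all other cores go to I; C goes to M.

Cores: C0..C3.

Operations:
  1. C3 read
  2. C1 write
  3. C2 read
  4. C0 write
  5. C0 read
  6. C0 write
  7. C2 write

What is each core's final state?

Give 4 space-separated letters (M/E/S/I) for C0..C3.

Answer: I I M I

Derivation:
Op 1: C3 read [C3 read from I: no other sharers -> C3=E (exclusive)] -> [I,I,I,E]
Op 2: C1 write [C1 write: invalidate ['C3=E'] -> C1=M] -> [I,M,I,I]
Op 3: C2 read [C2 read from I: others=['C1=M'] -> C2=S, others downsized to S] -> [I,S,S,I]
Op 4: C0 write [C0 write: invalidate ['C1=S', 'C2=S'] -> C0=M] -> [M,I,I,I]
Op 5: C0 read [C0 read: already in M, no change] -> [M,I,I,I]
Op 6: C0 write [C0 write: already M (modified), no change] -> [M,I,I,I]
Op 7: C2 write [C2 write: invalidate ['C0=M'] -> C2=M] -> [I,I,M,I]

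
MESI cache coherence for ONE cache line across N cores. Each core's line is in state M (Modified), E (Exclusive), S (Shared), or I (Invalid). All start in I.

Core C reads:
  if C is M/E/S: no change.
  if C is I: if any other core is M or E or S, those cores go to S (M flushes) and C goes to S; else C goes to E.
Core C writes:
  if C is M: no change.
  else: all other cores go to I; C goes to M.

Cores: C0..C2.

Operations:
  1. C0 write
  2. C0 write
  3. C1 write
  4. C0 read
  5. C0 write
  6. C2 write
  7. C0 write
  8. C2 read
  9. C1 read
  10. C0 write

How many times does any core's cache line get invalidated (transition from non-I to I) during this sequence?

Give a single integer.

Op 1: C0 write [C0 write: invalidate none -> C0=M] -> [M,I,I] (invalidations this op: 0; running total: 0)
Op 2: C0 write [C0 write: already M (modified), no change] -> [M,I,I] (invalidations this op: 0; running total: 0)
Op 3: C1 write [C1 write: invalidate ['C0=M'] -> C1=M] -> [I,M,I] (invalidations this op: 1; running total: 1)
Op 4: C0 read [C0 read from I: others=['C1=M'] -> C0=S, others downsized to S] -> [S,S,I] (invalidations this op: 0; running total: 1)
Op 5: C0 write [C0 write: invalidate ['C1=S'] -> C0=M] -> [M,I,I] (invalidations this op: 1; running total: 2)
Op 6: C2 write [C2 write: invalidate ['C0=M'] -> C2=M] -> [I,I,M] (invalidations this op: 1; running total: 3)
Op 7: C0 write [C0 write: invalidate ['C2=M'] -> C0=M] -> [M,I,I] (invalidations this op: 1; running total: 4)
Op 8: C2 read [C2 read from I: others=['C0=M'] -> C2=S, others downsized to S] -> [S,I,S] (invalidations this op: 0; running total: 4)
Op 9: C1 read [C1 read from I: others=['C0=S', 'C2=S'] -> C1=S, others downsized to S] -> [S,S,S] (invalidations this op: 0; running total: 4)
Op 10: C0 write [C0 write: invalidate ['C1=S', 'C2=S'] -> C0=M] -> [M,I,I] (invalidations this op: 2; running total: 6)

Answer: 6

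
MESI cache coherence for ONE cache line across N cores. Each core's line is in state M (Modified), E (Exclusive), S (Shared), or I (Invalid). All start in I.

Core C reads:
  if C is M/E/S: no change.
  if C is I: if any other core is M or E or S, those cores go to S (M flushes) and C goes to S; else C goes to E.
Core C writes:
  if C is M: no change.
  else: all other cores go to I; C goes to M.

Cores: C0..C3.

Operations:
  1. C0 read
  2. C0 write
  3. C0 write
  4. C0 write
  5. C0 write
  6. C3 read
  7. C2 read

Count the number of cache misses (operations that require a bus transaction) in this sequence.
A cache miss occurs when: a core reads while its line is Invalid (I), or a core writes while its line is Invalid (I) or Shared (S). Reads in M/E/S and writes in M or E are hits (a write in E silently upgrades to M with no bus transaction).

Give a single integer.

Op 1: C0 read [C0 read from I: no other sharers -> C0=E (exclusive)] -> [E,I,I,I] [MISS #1: read from I]
Op 2: C0 write [C0 write: invalidate none -> C0=M] -> [M,I,I,I] [hit: write from E is a silent E->M upgrade, no bus transaction]
Op 3: C0 write [C0 write: already M (modified), no change] -> [M,I,I,I] [hit: write from M]
Op 4: C0 write [C0 write: already M (modified), no change] -> [M,I,I,I] [hit: write from M]
Op 5: C0 write [C0 write: already M (modified), no change] -> [M,I,I,I] [hit: write from M]
Op 6: C3 read [C3 read from I: others=['C0=M'] -> C3=S, others downsized to S] -> [S,I,I,S] [MISS #2: read from I]
Op 7: C2 read [C2 read from I: others=['C0=S', 'C3=S'] -> C2=S, others downsized to S] -> [S,I,S,S] [MISS #3: read from I]

Answer: 3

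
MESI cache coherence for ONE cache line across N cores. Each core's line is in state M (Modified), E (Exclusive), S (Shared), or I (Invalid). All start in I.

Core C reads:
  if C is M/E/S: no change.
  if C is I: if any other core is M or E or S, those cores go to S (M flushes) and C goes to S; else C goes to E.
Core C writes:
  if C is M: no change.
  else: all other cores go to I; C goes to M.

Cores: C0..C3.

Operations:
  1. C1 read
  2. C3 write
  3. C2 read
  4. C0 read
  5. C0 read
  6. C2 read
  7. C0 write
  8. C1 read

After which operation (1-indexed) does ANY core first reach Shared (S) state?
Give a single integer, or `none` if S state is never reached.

Op 1: C1 read [C1 read from I: no other sharers -> C1=E (exclusive)] -> [I,E,I,I]
Op 2: C3 write [C3 write: invalidate ['C1=E'] -> C3=M] -> [I,I,I,M]
Op 3: C2 read [C2 read from I: others=['C3=M'] -> C2=S, others downsized to S] -> [I,I,S,S]
  -> First S state at op 3; remaining ops need not be traced.

Answer: 3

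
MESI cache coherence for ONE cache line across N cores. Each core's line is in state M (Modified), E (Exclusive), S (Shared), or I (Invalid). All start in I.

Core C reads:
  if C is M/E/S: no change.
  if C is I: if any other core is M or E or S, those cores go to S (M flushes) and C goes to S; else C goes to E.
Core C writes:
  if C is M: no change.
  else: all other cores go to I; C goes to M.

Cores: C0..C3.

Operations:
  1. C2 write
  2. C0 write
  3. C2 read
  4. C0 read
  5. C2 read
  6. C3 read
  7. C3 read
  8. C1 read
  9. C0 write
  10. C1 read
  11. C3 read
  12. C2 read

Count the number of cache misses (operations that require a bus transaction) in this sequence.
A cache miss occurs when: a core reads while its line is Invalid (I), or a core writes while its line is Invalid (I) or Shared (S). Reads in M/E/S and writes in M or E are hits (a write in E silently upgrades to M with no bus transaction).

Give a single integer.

Answer: 9

Derivation:
Op 1: C2 write [C2 write: invalidate none -> C2=M] -> [I,I,M,I] [MISS #1: write from I]
Op 2: C0 write [C0 write: invalidate ['C2=M'] -> C0=M] -> [M,I,I,I] [MISS #2: write from I]
Op 3: C2 read [C2 read from I: others=['C0=M'] -> C2=S, others downsized to S] -> [S,I,S,I] [MISS #3: read from I]
Op 4: C0 read [C0 read: already in S, no change] -> [S,I,S,I] [hit: read from S]
Op 5: C2 read [C2 read: already in S, no change] -> [S,I,S,I] [hit: read from S]
Op 6: C3 read [C3 read from I: others=['C0=S', 'C2=S'] -> C3=S, others downsized to S] -> [S,I,S,S] [MISS #4: read from I]
Op 7: C3 read [C3 read: already in S, no change] -> [S,I,S,S] [hit: read from S]
Op 8: C1 read [C1 read from I: others=['C0=S', 'C2=S', 'C3=S'] -> C1=S, others downsized to S] -> [S,S,S,S] [MISS #5: read from I]
Op 9: C0 write [C0 write: invalidate ['C1=S', 'C2=S', 'C3=S'] -> C0=M] -> [M,I,I,I] [MISS #6: write from S]
Op 10: C1 read [C1 read from I: others=['C0=M'] -> C1=S, others downsized to S] -> [S,S,I,I] [MISS #7: read from I]
Op 11: C3 read [C3 read from I: others=['C0=S', 'C1=S'] -> C3=S, others downsized to S] -> [S,S,I,S] [MISS #8: read from I]
Op 12: C2 read [C2 read from I: others=['C0=S', 'C1=S', 'C3=S'] -> C2=S, others downsized to S] -> [S,S,S,S] [MISS #9: read from I]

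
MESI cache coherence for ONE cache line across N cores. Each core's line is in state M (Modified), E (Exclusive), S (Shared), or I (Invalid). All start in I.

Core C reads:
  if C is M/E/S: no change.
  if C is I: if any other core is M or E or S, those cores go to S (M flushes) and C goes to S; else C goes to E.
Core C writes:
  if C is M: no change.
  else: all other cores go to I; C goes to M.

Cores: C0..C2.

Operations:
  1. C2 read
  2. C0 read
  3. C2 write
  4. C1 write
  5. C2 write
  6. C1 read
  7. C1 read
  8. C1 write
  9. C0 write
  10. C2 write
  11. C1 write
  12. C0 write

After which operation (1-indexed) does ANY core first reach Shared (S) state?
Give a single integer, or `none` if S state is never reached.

Op 1: C2 read [C2 read from I: no other sharers -> C2=E (exclusive)] -> [I,I,E]
Op 2: C0 read [C0 read from I: others=['C2=E'] -> C0=S, others downsized to S] -> [S,I,S]
  -> First S state at op 2; remaining ops need not be traced.

Answer: 2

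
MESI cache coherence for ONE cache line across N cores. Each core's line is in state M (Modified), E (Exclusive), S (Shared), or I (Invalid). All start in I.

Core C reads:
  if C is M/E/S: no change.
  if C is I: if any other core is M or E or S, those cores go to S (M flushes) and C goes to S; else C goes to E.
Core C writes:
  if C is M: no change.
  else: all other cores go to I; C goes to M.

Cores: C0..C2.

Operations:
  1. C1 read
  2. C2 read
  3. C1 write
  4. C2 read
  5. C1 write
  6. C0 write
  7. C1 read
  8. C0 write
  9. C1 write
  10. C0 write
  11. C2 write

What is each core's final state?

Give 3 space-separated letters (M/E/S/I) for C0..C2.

Answer: I I M

Derivation:
Op 1: C1 read [C1 read from I: no other sharers -> C1=E (exclusive)] -> [I,E,I]
Op 2: C2 read [C2 read from I: others=['C1=E'] -> C2=S, others downsized to S] -> [I,S,S]
Op 3: C1 write [C1 write: invalidate ['C2=S'] -> C1=M] -> [I,M,I]
Op 4: C2 read [C2 read from I: others=['C1=M'] -> C2=S, others downsized to S] -> [I,S,S]
Op 5: C1 write [C1 write: invalidate ['C2=S'] -> C1=M] -> [I,M,I]
Op 6: C0 write [C0 write: invalidate ['C1=M'] -> C0=M] -> [M,I,I]
Op 7: C1 read [C1 read from I: others=['C0=M'] -> C1=S, others downsized to S] -> [S,S,I]
Op 8: C0 write [C0 write: invalidate ['C1=S'] -> C0=M] -> [M,I,I]
Op 9: C1 write [C1 write: invalidate ['C0=M'] -> C1=M] -> [I,M,I]
Op 10: C0 write [C0 write: invalidate ['C1=M'] -> C0=M] -> [M,I,I]
Op 11: C2 write [C2 write: invalidate ['C0=M'] -> C2=M] -> [I,I,M]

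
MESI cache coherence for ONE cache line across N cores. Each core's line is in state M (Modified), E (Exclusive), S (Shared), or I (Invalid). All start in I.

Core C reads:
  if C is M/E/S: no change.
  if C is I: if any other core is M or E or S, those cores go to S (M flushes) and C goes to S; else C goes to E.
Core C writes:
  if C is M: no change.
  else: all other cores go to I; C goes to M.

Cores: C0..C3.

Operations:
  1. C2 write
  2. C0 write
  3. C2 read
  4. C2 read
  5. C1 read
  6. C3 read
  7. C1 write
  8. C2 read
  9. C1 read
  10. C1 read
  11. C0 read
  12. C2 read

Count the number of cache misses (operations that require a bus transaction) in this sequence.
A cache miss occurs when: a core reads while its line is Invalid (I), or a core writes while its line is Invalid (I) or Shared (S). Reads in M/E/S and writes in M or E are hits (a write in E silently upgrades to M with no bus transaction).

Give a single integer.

Op 1: C2 write [C2 write: invalidate none -> C2=M] -> [I,I,M,I] [MISS #1: write from I]
Op 2: C0 write [C0 write: invalidate ['C2=M'] -> C0=M] -> [M,I,I,I] [MISS #2: write from I]
Op 3: C2 read [C2 read from I: others=['C0=M'] -> C2=S, others downsized to S] -> [S,I,S,I] [MISS #3: read from I]
Op 4: C2 read [C2 read: already in S, no change] -> [S,I,S,I] [hit: read from S]
Op 5: C1 read [C1 read from I: others=['C0=S', 'C2=S'] -> C1=S, others downsized to S] -> [S,S,S,I] [MISS #4: read from I]
Op 6: C3 read [C3 read from I: others=['C0=S', 'C1=S', 'C2=S'] -> C3=S, others downsized to S] -> [S,S,S,S] [MISS #5: read from I]
Op 7: C1 write [C1 write: invalidate ['C0=S', 'C2=S', 'C3=S'] -> C1=M] -> [I,M,I,I] [MISS #6: write from S]
Op 8: C2 read [C2 read from I: others=['C1=M'] -> C2=S, others downsized to S] -> [I,S,S,I] [MISS #7: read from I]
Op 9: C1 read [C1 read: already in S, no change] -> [I,S,S,I] [hit: read from S]
Op 10: C1 read [C1 read: already in S, no change] -> [I,S,S,I] [hit: read from S]
Op 11: C0 read [C0 read from I: others=['C1=S', 'C2=S'] -> C0=S, others downsized to S] -> [S,S,S,I] [MISS #8: read from I]
Op 12: C2 read [C2 read: already in S, no change] -> [S,S,S,I] [hit: read from S]

Answer: 8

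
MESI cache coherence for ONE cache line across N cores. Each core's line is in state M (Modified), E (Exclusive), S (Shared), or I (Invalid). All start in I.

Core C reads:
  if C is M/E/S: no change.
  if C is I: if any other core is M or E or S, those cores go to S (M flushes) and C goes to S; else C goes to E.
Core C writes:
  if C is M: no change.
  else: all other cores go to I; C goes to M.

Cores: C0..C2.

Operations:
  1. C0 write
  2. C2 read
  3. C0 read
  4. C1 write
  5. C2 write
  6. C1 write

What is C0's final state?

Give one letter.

Answer: I

Derivation:
Op 1: C0 write [C0 write: invalidate none -> C0=M] -> [M,I,I]
Op 2: C2 read [C2 read from I: others=['C0=M'] -> C2=S, others downsized to S] -> [S,I,S]
Op 3: C0 read [C0 read: already in S, no change] -> [S,I,S]
Op 4: C1 write [C1 write: invalidate ['C0=S', 'C2=S'] -> C1=M] -> [I,M,I]
Op 5: C2 write [C2 write: invalidate ['C1=M'] -> C2=M] -> [I,I,M]
Op 6: C1 write [C1 write: invalidate ['C2=M'] -> C1=M] -> [I,M,I]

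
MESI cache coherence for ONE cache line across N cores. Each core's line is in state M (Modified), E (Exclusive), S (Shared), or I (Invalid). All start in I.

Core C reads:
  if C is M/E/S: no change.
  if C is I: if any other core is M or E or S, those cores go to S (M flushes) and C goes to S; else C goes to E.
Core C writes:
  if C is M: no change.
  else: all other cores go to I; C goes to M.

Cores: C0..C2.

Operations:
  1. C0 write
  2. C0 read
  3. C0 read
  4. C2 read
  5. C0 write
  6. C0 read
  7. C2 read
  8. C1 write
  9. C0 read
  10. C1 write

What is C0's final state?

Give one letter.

Op 1: C0 write [C0 write: invalidate none -> C0=M] -> [M,I,I]
Op 2: C0 read [C0 read: already in M, no change] -> [M,I,I]
Op 3: C0 read [C0 read: already in M, no change] -> [M,I,I]
Op 4: C2 read [C2 read from I: others=['C0=M'] -> C2=S, others downsized to S] -> [S,I,S]
Op 5: C0 write [C0 write: invalidate ['C2=S'] -> C0=M] -> [M,I,I]
Op 6: C0 read [C0 read: already in M, no change] -> [M,I,I]
Op 7: C2 read [C2 read from I: others=['C0=M'] -> C2=S, others downsized to S] -> [S,I,S]
Op 8: C1 write [C1 write: invalidate ['C0=S', 'C2=S'] -> C1=M] -> [I,M,I]
Op 9: C0 read [C0 read from I: others=['C1=M'] -> C0=S, others downsized to S] -> [S,S,I]
Op 10: C1 write [C1 write: invalidate ['C0=S'] -> C1=M] -> [I,M,I]

Answer: I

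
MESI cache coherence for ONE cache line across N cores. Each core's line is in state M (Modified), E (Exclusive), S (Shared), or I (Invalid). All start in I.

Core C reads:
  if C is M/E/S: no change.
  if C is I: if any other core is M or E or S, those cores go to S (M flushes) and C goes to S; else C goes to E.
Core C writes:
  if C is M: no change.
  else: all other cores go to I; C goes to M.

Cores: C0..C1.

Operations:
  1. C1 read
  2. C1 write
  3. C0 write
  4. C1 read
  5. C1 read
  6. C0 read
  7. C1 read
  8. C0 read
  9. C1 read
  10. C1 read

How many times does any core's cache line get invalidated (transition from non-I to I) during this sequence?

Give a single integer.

Answer: 1

Derivation:
Op 1: C1 read [C1 read from I: no other sharers -> C1=E (exclusive)] -> [I,E] (invalidations this op: 0; running total: 0)
Op 2: C1 write [C1 write: invalidate none -> C1=M] -> [I,M] (invalidations this op: 0; running total: 0)
Op 3: C0 write [C0 write: invalidate ['C1=M'] -> C0=M] -> [M,I] (invalidations this op: 1; running total: 1)
Op 4: C1 read [C1 read from I: others=['C0=M'] -> C1=S, others downsized to S] -> [S,S] (invalidations this op: 0; running total: 1)
Op 5: C1 read [C1 read: already in S, no change] -> [S,S] (invalidations this op: 0; running total: 1)
Op 6: C0 read [C0 read: already in S, no change] -> [S,S] (invalidations this op: 0; running total: 1)
Op 7: C1 read [C1 read: already in S, no change] -> [S,S] (invalidations this op: 0; running total: 1)
Op 8: C0 read [C0 read: already in S, no change] -> [S,S] (invalidations this op: 0; running total: 1)
Op 9: C1 read [C1 read: already in S, no change] -> [S,S] (invalidations this op: 0; running total: 1)
Op 10: C1 read [C1 read: already in S, no change] -> [S,S] (invalidations this op: 0; running total: 1)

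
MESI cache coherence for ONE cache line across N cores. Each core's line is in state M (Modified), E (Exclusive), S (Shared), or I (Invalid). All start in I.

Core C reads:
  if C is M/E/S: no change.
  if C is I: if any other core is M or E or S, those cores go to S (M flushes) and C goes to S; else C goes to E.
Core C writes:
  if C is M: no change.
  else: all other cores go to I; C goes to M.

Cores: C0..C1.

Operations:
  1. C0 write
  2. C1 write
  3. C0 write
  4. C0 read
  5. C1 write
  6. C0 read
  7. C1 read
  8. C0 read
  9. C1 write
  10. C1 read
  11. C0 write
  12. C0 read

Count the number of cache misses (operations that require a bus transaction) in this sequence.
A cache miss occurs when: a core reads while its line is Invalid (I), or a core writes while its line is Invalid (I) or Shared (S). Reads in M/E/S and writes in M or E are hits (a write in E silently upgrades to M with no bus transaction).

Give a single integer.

Op 1: C0 write [C0 write: invalidate none -> C0=M] -> [M,I] [MISS #1: write from I]
Op 2: C1 write [C1 write: invalidate ['C0=M'] -> C1=M] -> [I,M] [MISS #2: write from I]
Op 3: C0 write [C0 write: invalidate ['C1=M'] -> C0=M] -> [M,I] [MISS #3: write from I]
Op 4: C0 read [C0 read: already in M, no change] -> [M,I] [hit: read from M]
Op 5: C1 write [C1 write: invalidate ['C0=M'] -> C1=M] -> [I,M] [MISS #4: write from I]
Op 6: C0 read [C0 read from I: others=['C1=M'] -> C0=S, others downsized to S] -> [S,S] [MISS #5: read from I]
Op 7: C1 read [C1 read: already in S, no change] -> [S,S] [hit: read from S]
Op 8: C0 read [C0 read: already in S, no change] -> [S,S] [hit: read from S]
Op 9: C1 write [C1 write: invalidate ['C0=S'] -> C1=M] -> [I,M] [MISS #6: write from S]
Op 10: C1 read [C1 read: already in M, no change] -> [I,M] [hit: read from M]
Op 11: C0 write [C0 write: invalidate ['C1=M'] -> C0=M] -> [M,I] [MISS #7: write from I]
Op 12: C0 read [C0 read: already in M, no change] -> [M,I] [hit: read from M]

Answer: 7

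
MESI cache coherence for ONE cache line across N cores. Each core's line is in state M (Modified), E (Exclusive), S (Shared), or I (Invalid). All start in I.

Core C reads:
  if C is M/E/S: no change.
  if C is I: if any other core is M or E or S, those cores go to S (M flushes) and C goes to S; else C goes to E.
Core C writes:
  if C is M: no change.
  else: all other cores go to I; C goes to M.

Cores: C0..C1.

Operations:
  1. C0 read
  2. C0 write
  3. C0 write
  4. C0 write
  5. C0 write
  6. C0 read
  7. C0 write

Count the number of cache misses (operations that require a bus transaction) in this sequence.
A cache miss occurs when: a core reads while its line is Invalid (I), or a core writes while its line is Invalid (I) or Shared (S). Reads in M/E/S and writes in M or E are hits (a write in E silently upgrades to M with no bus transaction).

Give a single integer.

Op 1: C0 read [C0 read from I: no other sharers -> C0=E (exclusive)] -> [E,I] [MISS #1: read from I]
Op 2: C0 write [C0 write: invalidate none -> C0=M] -> [M,I] [hit: write from E is a silent E->M upgrade, no bus transaction]
Op 3: C0 write [C0 write: already M (modified), no change] -> [M,I] [hit: write from M]
Op 4: C0 write [C0 write: already M (modified), no change] -> [M,I] [hit: write from M]
Op 5: C0 write [C0 write: already M (modified), no change] -> [M,I] [hit: write from M]
Op 6: C0 read [C0 read: already in M, no change] -> [M,I] [hit: read from M]
Op 7: C0 write [C0 write: already M (modified), no change] -> [M,I] [hit: write from M]

Answer: 1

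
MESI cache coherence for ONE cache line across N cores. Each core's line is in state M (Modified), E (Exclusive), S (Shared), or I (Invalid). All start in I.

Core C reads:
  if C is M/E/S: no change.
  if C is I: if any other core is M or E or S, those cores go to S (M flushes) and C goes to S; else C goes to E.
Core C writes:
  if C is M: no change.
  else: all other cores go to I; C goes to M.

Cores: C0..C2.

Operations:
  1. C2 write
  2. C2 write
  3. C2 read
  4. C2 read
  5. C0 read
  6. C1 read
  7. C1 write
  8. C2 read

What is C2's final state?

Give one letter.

Answer: S

Derivation:
Op 1: C2 write [C2 write: invalidate none -> C2=M] -> [I,I,M]
Op 2: C2 write [C2 write: already M (modified), no change] -> [I,I,M]
Op 3: C2 read [C2 read: already in M, no change] -> [I,I,M]
Op 4: C2 read [C2 read: already in M, no change] -> [I,I,M]
Op 5: C0 read [C0 read from I: others=['C2=M'] -> C0=S, others downsized to S] -> [S,I,S]
Op 6: C1 read [C1 read from I: others=['C0=S', 'C2=S'] -> C1=S, others downsized to S] -> [S,S,S]
Op 7: C1 write [C1 write: invalidate ['C0=S', 'C2=S'] -> C1=M] -> [I,M,I]
Op 8: C2 read [C2 read from I: others=['C1=M'] -> C2=S, others downsized to S] -> [I,S,S]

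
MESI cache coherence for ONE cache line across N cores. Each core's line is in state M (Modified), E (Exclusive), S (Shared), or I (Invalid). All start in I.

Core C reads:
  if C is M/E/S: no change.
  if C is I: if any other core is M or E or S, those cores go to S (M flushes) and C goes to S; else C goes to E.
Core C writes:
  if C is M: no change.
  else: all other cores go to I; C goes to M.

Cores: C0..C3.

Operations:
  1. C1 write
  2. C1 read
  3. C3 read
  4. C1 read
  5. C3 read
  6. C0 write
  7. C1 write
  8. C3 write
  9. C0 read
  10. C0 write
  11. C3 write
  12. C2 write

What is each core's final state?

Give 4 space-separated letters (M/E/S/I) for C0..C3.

Answer: I I M I

Derivation:
Op 1: C1 write [C1 write: invalidate none -> C1=M] -> [I,M,I,I]
Op 2: C1 read [C1 read: already in M, no change] -> [I,M,I,I]
Op 3: C3 read [C3 read from I: others=['C1=M'] -> C3=S, others downsized to S] -> [I,S,I,S]
Op 4: C1 read [C1 read: already in S, no change] -> [I,S,I,S]
Op 5: C3 read [C3 read: already in S, no change] -> [I,S,I,S]
Op 6: C0 write [C0 write: invalidate ['C1=S', 'C3=S'] -> C0=M] -> [M,I,I,I]
Op 7: C1 write [C1 write: invalidate ['C0=M'] -> C1=M] -> [I,M,I,I]
Op 8: C3 write [C3 write: invalidate ['C1=M'] -> C3=M] -> [I,I,I,M]
Op 9: C0 read [C0 read from I: others=['C3=M'] -> C0=S, others downsized to S] -> [S,I,I,S]
Op 10: C0 write [C0 write: invalidate ['C3=S'] -> C0=M] -> [M,I,I,I]
Op 11: C3 write [C3 write: invalidate ['C0=M'] -> C3=M] -> [I,I,I,M]
Op 12: C2 write [C2 write: invalidate ['C3=M'] -> C2=M] -> [I,I,M,I]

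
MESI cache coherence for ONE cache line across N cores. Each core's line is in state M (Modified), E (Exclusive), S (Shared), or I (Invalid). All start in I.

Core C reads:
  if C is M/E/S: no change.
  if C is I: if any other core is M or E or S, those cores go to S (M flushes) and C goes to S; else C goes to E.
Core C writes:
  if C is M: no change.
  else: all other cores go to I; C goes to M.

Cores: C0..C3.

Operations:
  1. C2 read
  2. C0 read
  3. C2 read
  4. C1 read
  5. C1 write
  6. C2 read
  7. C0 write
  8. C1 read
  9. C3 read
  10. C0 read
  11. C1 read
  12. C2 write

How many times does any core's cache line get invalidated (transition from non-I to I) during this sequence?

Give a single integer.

Op 1: C2 read [C2 read from I: no other sharers -> C2=E (exclusive)] -> [I,I,E,I] (invalidations this op: 0; running total: 0)
Op 2: C0 read [C0 read from I: others=['C2=E'] -> C0=S, others downsized to S] -> [S,I,S,I] (invalidations this op: 0; running total: 0)
Op 3: C2 read [C2 read: already in S, no change] -> [S,I,S,I] (invalidations this op: 0; running total: 0)
Op 4: C1 read [C1 read from I: others=['C0=S', 'C2=S'] -> C1=S, others downsized to S] -> [S,S,S,I] (invalidations this op: 0; running total: 0)
Op 5: C1 write [C1 write: invalidate ['C0=S', 'C2=S'] -> C1=M] -> [I,M,I,I] (invalidations this op: 2; running total: 2)
Op 6: C2 read [C2 read from I: others=['C1=M'] -> C2=S, others downsized to S] -> [I,S,S,I] (invalidations this op: 0; running total: 2)
Op 7: C0 write [C0 write: invalidate ['C1=S', 'C2=S'] -> C0=M] -> [M,I,I,I] (invalidations this op: 2; running total: 4)
Op 8: C1 read [C1 read from I: others=['C0=M'] -> C1=S, others downsized to S] -> [S,S,I,I] (invalidations this op: 0; running total: 4)
Op 9: C3 read [C3 read from I: others=['C0=S', 'C1=S'] -> C3=S, others downsized to S] -> [S,S,I,S] (invalidations this op: 0; running total: 4)
Op 10: C0 read [C0 read: already in S, no change] -> [S,S,I,S] (invalidations this op: 0; running total: 4)
Op 11: C1 read [C1 read: already in S, no change] -> [S,S,I,S] (invalidations this op: 0; running total: 4)
Op 12: C2 write [C2 write: invalidate ['C0=S', 'C1=S', 'C3=S'] -> C2=M] -> [I,I,M,I] (invalidations this op: 3; running total: 7)

Answer: 7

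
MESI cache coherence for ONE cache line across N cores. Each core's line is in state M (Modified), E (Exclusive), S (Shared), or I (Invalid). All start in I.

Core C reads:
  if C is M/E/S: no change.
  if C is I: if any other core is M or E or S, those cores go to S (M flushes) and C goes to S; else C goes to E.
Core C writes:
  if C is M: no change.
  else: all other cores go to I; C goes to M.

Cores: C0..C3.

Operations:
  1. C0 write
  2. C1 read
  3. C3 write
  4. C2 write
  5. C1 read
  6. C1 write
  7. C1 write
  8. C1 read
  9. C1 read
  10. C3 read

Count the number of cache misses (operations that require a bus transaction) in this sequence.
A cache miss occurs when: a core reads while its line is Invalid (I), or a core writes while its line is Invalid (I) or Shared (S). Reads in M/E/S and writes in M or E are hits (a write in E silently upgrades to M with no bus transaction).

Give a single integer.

Answer: 7

Derivation:
Op 1: C0 write [C0 write: invalidate none -> C0=M] -> [M,I,I,I] [MISS #1: write from I]
Op 2: C1 read [C1 read from I: others=['C0=M'] -> C1=S, others downsized to S] -> [S,S,I,I] [MISS #2: read from I]
Op 3: C3 write [C3 write: invalidate ['C0=S', 'C1=S'] -> C3=M] -> [I,I,I,M] [MISS #3: write from I]
Op 4: C2 write [C2 write: invalidate ['C3=M'] -> C2=M] -> [I,I,M,I] [MISS #4: write from I]
Op 5: C1 read [C1 read from I: others=['C2=M'] -> C1=S, others downsized to S] -> [I,S,S,I] [MISS #5: read from I]
Op 6: C1 write [C1 write: invalidate ['C2=S'] -> C1=M] -> [I,M,I,I] [MISS #6: write from S]
Op 7: C1 write [C1 write: already M (modified), no change] -> [I,M,I,I] [hit: write from M]
Op 8: C1 read [C1 read: already in M, no change] -> [I,M,I,I] [hit: read from M]
Op 9: C1 read [C1 read: already in M, no change] -> [I,M,I,I] [hit: read from M]
Op 10: C3 read [C3 read from I: others=['C1=M'] -> C3=S, others downsized to S] -> [I,S,I,S] [MISS #7: read from I]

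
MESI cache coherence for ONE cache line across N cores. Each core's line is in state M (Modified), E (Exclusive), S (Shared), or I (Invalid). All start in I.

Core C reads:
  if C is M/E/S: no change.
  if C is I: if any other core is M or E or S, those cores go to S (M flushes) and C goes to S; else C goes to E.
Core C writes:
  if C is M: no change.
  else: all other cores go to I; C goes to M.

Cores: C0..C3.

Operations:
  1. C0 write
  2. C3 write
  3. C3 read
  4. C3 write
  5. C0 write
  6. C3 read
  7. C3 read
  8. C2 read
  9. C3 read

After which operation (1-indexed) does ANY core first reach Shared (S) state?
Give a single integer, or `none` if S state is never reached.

Op 1: C0 write [C0 write: invalidate none -> C0=M] -> [M,I,I,I]
Op 2: C3 write [C3 write: invalidate ['C0=M'] -> C3=M] -> [I,I,I,M]
Op 3: C3 read [C3 read: already in M, no change] -> [I,I,I,M]
Op 4: C3 write [C3 write: already M (modified), no change] -> [I,I,I,M]
Op 5: C0 write [C0 write: invalidate ['C3=M'] -> C0=M] -> [M,I,I,I]
Op 6: C3 read [C3 read from I: others=['C0=M'] -> C3=S, others downsized to S] -> [S,I,I,S]
  -> First S state at op 6; remaining ops need not be traced.

Answer: 6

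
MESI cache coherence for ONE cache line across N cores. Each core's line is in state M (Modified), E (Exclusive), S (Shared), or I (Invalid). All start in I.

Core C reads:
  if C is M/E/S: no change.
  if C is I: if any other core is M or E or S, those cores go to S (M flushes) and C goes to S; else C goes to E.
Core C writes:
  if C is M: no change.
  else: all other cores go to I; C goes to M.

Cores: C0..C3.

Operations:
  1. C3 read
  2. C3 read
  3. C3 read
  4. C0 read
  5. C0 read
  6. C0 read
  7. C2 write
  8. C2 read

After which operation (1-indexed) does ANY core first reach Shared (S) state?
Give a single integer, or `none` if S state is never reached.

Answer: 4

Derivation:
Op 1: C3 read [C3 read from I: no other sharers -> C3=E (exclusive)] -> [I,I,I,E]
Op 2: C3 read [C3 read: already in E, no change] -> [I,I,I,E]
Op 3: C3 read [C3 read: already in E, no change] -> [I,I,I,E]
Op 4: C0 read [C0 read from I: others=['C3=E'] -> C0=S, others downsized to S] -> [S,I,I,S]
  -> First S state at op 4; remaining ops need not be traced.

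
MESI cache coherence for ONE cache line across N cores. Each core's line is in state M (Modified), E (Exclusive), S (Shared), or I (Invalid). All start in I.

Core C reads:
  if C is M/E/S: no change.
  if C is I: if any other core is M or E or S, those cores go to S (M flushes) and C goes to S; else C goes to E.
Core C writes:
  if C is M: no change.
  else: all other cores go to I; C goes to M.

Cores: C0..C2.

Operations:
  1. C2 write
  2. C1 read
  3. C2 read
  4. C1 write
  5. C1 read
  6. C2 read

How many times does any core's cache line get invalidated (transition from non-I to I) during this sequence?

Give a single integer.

Answer: 1

Derivation:
Op 1: C2 write [C2 write: invalidate none -> C2=M] -> [I,I,M] (invalidations this op: 0; running total: 0)
Op 2: C1 read [C1 read from I: others=['C2=M'] -> C1=S, others downsized to S] -> [I,S,S] (invalidations this op: 0; running total: 0)
Op 3: C2 read [C2 read: already in S, no change] -> [I,S,S] (invalidations this op: 0; running total: 0)
Op 4: C1 write [C1 write: invalidate ['C2=S'] -> C1=M] -> [I,M,I] (invalidations this op: 1; running total: 1)
Op 5: C1 read [C1 read: already in M, no change] -> [I,M,I] (invalidations this op: 0; running total: 1)
Op 6: C2 read [C2 read from I: others=['C1=M'] -> C2=S, others downsized to S] -> [I,S,S] (invalidations this op: 0; running total: 1)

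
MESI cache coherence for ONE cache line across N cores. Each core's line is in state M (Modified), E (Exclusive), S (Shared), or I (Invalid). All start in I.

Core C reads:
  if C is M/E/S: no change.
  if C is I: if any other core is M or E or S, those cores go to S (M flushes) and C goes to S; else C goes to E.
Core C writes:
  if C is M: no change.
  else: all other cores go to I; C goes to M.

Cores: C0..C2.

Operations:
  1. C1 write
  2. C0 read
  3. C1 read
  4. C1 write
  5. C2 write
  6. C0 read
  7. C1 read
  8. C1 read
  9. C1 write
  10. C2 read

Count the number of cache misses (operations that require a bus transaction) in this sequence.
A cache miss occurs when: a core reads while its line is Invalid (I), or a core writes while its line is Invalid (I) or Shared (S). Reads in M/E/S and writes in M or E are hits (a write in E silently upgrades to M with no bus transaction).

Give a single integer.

Answer: 8

Derivation:
Op 1: C1 write [C1 write: invalidate none -> C1=M] -> [I,M,I] [MISS #1: write from I]
Op 2: C0 read [C0 read from I: others=['C1=M'] -> C0=S, others downsized to S] -> [S,S,I] [MISS #2: read from I]
Op 3: C1 read [C1 read: already in S, no change] -> [S,S,I] [hit: read from S]
Op 4: C1 write [C1 write: invalidate ['C0=S'] -> C1=M] -> [I,M,I] [MISS #3: write from S]
Op 5: C2 write [C2 write: invalidate ['C1=M'] -> C2=M] -> [I,I,M] [MISS #4: write from I]
Op 6: C0 read [C0 read from I: others=['C2=M'] -> C0=S, others downsized to S] -> [S,I,S] [MISS #5: read from I]
Op 7: C1 read [C1 read from I: others=['C0=S', 'C2=S'] -> C1=S, others downsized to S] -> [S,S,S] [MISS #6: read from I]
Op 8: C1 read [C1 read: already in S, no change] -> [S,S,S] [hit: read from S]
Op 9: C1 write [C1 write: invalidate ['C0=S', 'C2=S'] -> C1=M] -> [I,M,I] [MISS #7: write from S]
Op 10: C2 read [C2 read from I: others=['C1=M'] -> C2=S, others downsized to S] -> [I,S,S] [MISS #8: read from I]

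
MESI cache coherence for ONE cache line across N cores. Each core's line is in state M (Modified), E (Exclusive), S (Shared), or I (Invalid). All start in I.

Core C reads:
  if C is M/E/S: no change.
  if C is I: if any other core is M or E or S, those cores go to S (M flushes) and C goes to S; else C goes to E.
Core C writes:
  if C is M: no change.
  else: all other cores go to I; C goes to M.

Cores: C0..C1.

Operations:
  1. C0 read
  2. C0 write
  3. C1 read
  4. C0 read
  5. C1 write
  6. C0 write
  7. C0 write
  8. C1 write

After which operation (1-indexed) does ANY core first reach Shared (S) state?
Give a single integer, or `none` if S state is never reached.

Answer: 3

Derivation:
Op 1: C0 read [C0 read from I: no other sharers -> C0=E (exclusive)] -> [E,I]
Op 2: C0 write [C0 write: invalidate none -> C0=M] -> [M,I]
Op 3: C1 read [C1 read from I: others=['C0=M'] -> C1=S, others downsized to S] -> [S,S]
  -> First S state at op 3; remaining ops need not be traced.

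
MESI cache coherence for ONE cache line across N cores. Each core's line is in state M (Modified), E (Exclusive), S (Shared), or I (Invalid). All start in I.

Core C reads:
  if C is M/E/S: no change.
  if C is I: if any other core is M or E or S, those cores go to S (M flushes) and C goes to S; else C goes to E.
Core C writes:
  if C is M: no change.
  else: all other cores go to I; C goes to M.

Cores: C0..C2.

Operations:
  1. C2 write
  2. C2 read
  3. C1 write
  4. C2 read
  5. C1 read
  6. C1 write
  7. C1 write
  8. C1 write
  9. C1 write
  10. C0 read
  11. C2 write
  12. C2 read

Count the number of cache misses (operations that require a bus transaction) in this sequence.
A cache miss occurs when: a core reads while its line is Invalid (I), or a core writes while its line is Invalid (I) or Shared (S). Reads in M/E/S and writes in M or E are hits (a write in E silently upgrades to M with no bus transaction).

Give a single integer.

Op 1: C2 write [C2 write: invalidate none -> C2=M] -> [I,I,M] [MISS #1: write from I]
Op 2: C2 read [C2 read: already in M, no change] -> [I,I,M] [hit: read from M]
Op 3: C1 write [C1 write: invalidate ['C2=M'] -> C1=M] -> [I,M,I] [MISS #2: write from I]
Op 4: C2 read [C2 read from I: others=['C1=M'] -> C2=S, others downsized to S] -> [I,S,S] [MISS #3: read from I]
Op 5: C1 read [C1 read: already in S, no change] -> [I,S,S] [hit: read from S]
Op 6: C1 write [C1 write: invalidate ['C2=S'] -> C1=M] -> [I,M,I] [MISS #4: write from S]
Op 7: C1 write [C1 write: already M (modified), no change] -> [I,M,I] [hit: write from M]
Op 8: C1 write [C1 write: already M (modified), no change] -> [I,M,I] [hit: write from M]
Op 9: C1 write [C1 write: already M (modified), no change] -> [I,M,I] [hit: write from M]
Op 10: C0 read [C0 read from I: others=['C1=M'] -> C0=S, others downsized to S] -> [S,S,I] [MISS #5: read from I]
Op 11: C2 write [C2 write: invalidate ['C0=S', 'C1=S'] -> C2=M] -> [I,I,M] [MISS #6: write from I]
Op 12: C2 read [C2 read: already in M, no change] -> [I,I,M] [hit: read from M]

Answer: 6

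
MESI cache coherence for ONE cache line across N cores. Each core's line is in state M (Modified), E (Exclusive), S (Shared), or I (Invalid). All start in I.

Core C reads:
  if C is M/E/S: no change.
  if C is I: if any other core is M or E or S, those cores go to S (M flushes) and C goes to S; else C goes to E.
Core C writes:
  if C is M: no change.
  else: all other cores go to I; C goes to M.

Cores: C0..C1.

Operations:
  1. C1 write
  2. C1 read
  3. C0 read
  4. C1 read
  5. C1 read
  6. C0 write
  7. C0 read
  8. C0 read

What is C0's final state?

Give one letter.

Answer: M

Derivation:
Op 1: C1 write [C1 write: invalidate none -> C1=M] -> [I,M]
Op 2: C1 read [C1 read: already in M, no change] -> [I,M]
Op 3: C0 read [C0 read from I: others=['C1=M'] -> C0=S, others downsized to S] -> [S,S]
Op 4: C1 read [C1 read: already in S, no change] -> [S,S]
Op 5: C1 read [C1 read: already in S, no change] -> [S,S]
Op 6: C0 write [C0 write: invalidate ['C1=S'] -> C0=M] -> [M,I]
Op 7: C0 read [C0 read: already in M, no change] -> [M,I]
Op 8: C0 read [C0 read: already in M, no change] -> [M,I]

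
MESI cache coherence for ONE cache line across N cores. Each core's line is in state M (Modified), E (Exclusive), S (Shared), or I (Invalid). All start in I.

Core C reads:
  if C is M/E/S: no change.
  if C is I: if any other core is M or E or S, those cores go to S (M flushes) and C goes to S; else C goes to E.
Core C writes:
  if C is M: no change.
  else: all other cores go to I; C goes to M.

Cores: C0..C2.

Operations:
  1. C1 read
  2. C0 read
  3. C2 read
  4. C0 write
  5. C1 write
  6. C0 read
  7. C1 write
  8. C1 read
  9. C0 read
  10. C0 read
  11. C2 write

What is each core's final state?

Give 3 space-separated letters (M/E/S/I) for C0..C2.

Op 1: C1 read [C1 read from I: no other sharers -> C1=E (exclusive)] -> [I,E,I]
Op 2: C0 read [C0 read from I: others=['C1=E'] -> C0=S, others downsized to S] -> [S,S,I]
Op 3: C2 read [C2 read from I: others=['C0=S', 'C1=S'] -> C2=S, others downsized to S] -> [S,S,S]
Op 4: C0 write [C0 write: invalidate ['C1=S', 'C2=S'] -> C0=M] -> [M,I,I]
Op 5: C1 write [C1 write: invalidate ['C0=M'] -> C1=M] -> [I,M,I]
Op 6: C0 read [C0 read from I: others=['C1=M'] -> C0=S, others downsized to S] -> [S,S,I]
Op 7: C1 write [C1 write: invalidate ['C0=S'] -> C1=M] -> [I,M,I]
Op 8: C1 read [C1 read: already in M, no change] -> [I,M,I]
Op 9: C0 read [C0 read from I: others=['C1=M'] -> C0=S, others downsized to S] -> [S,S,I]
Op 10: C0 read [C0 read: already in S, no change] -> [S,S,I]
Op 11: C2 write [C2 write: invalidate ['C0=S', 'C1=S'] -> C2=M] -> [I,I,M]

Answer: I I M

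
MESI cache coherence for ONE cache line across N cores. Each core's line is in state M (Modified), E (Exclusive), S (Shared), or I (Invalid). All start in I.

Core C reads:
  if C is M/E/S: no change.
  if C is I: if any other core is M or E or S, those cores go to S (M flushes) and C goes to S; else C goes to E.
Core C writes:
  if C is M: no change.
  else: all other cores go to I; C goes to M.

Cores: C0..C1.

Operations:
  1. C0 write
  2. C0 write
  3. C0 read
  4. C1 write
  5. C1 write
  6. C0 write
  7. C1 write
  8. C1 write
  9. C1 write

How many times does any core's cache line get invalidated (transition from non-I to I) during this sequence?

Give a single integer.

Answer: 3

Derivation:
Op 1: C0 write [C0 write: invalidate none -> C0=M] -> [M,I] (invalidations this op: 0; running total: 0)
Op 2: C0 write [C0 write: already M (modified), no change] -> [M,I] (invalidations this op: 0; running total: 0)
Op 3: C0 read [C0 read: already in M, no change] -> [M,I] (invalidations this op: 0; running total: 0)
Op 4: C1 write [C1 write: invalidate ['C0=M'] -> C1=M] -> [I,M] (invalidations this op: 1; running total: 1)
Op 5: C1 write [C1 write: already M (modified), no change] -> [I,M] (invalidations this op: 0; running total: 1)
Op 6: C0 write [C0 write: invalidate ['C1=M'] -> C0=M] -> [M,I] (invalidations this op: 1; running total: 2)
Op 7: C1 write [C1 write: invalidate ['C0=M'] -> C1=M] -> [I,M] (invalidations this op: 1; running total: 3)
Op 8: C1 write [C1 write: already M (modified), no change] -> [I,M] (invalidations this op: 0; running total: 3)
Op 9: C1 write [C1 write: already M (modified), no change] -> [I,M] (invalidations this op: 0; running total: 3)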